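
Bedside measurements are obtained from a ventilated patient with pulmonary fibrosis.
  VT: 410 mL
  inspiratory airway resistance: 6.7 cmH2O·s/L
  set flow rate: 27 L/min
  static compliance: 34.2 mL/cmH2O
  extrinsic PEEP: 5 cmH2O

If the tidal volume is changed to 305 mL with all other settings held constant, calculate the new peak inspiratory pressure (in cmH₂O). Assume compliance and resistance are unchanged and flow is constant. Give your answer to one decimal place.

16.9

Flow: 27 L/min ÷ 60 = 0.45 L/s.
PIP = Vt/C + R·V̇ + PEEP (constant-flow equation of motion).
Only the elastic term changes: ΔPIP = ΔVt / C = (305 − 410) / 34.2 = -3.07 cmH2O.
Original PIP = 410/34.2 + 6.7×0.45 + 5 = 20.003 cmH2O; new PIP = 20.003 + (-3.07) = 16.933 cmH2O.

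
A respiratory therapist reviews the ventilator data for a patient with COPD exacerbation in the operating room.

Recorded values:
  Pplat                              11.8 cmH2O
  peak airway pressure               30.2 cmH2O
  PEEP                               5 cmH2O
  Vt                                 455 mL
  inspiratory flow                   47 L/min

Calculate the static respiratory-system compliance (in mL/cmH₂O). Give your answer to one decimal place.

Cstat = Vt / (Pplat − PEEP) = 455 / (11.8 − 5) = 455 / 6.8 = 66.912 mL/cmH2O.

66.9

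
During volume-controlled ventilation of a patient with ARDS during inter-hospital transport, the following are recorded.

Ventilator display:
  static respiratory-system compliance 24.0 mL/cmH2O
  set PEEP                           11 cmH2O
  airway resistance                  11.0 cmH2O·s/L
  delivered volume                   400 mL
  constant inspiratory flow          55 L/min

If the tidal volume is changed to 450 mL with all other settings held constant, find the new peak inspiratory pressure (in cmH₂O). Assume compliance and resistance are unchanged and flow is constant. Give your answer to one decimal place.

Flow: 55 L/min ÷ 60 = 0.9167 L/s.
PIP = Vt/C + R·V̇ + PEEP (constant-flow equation of motion).
Only the elastic term changes: ΔPIP = ΔVt / C = (450 − 400) / 24.0 = 2.083 cmH2O.
Original PIP = 400/24.0 + 11.0×0.9167 + 11 = 37.75 cmH2O; new PIP = 37.75 + (2.083) = 39.833 cmH2O.

39.8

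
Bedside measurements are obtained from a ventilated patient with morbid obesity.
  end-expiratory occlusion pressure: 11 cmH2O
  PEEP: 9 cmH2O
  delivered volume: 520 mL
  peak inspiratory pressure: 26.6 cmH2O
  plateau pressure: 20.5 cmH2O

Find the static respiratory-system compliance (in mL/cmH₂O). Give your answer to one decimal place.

End-expiratory occlusion gives total PEEP = 11 cmH2O (intrinsic PEEP = 11 − 9 = 2). Use total PEEP for the elastic gradient.
Cstat = Vt / (Pplat − PEEPtotal) = 520 / (20.5 − 11) = 520 / 9.5 = 54.737 mL/cmH2O.

54.7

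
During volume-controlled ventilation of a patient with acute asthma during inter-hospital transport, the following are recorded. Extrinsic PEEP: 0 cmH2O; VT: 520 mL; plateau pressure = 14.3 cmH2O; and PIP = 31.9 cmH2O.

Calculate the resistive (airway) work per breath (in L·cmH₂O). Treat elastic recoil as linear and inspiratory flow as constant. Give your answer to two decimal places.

With constant inspiratory flow the resistive pressure is constant at PIP − Pplat = 31.9 − 14.3 = 17.6 cmH2O, so resistive work = 17.6 × 0.520 = 9.152 L·cmH2O.

9.15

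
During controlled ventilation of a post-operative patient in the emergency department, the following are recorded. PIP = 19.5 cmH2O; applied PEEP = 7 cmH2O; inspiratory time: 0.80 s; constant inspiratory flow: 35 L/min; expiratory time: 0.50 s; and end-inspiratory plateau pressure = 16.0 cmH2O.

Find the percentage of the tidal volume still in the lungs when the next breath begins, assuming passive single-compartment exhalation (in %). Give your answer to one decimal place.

Flow: 35 L/min ÷ 60 = 0.5833 L/s.
Vt = flow × Ti = 0.5833 L/s × 0.80 s × 1000 mL/L = 466.64 mL.
R = (PIP − Pplat)/V̇ = (19.5 − 16.0) / 0.5833 = 3.5/0.5833 = 6.0 cmH2O·s/L.
C = Vt/(Pplat − PEEP) = 466.64 / (16.0 − 7) = 466.64/9.0 = 51.849 mL/cmH2O.
τ = R × C = 6.0 × 0.05185 L/cmH2O = 0.3111 s.
Fraction remaining at end-expiration = e^(−Te/τ) = e^(−0.50/0.3111) = 0.2004 → 20.04%.

20.0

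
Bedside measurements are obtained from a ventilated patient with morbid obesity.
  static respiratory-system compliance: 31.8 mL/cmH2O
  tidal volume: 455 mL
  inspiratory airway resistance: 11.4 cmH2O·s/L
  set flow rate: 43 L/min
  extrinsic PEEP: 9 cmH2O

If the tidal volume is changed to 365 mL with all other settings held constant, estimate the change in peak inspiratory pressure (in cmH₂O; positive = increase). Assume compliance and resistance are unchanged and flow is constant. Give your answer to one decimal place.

-2.8

PIP = Vt/C + R·V̇ + PEEP (constant-flow equation of motion).
Only the elastic term changes: ΔPIP = ΔVt / C = (365 − 455) / 31.8 = -2.83 cmH2O.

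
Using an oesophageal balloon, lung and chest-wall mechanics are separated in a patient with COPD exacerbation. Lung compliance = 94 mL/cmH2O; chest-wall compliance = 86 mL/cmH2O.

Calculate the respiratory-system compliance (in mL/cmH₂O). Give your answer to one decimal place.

44.9

Lung and chest wall are elastances in series: 1/Crs = 1/CL + 1/Ccw.
1/Crs = 1/94 + 1/86 = 0.02227.
Crs = 44.903 mL/cmH2O.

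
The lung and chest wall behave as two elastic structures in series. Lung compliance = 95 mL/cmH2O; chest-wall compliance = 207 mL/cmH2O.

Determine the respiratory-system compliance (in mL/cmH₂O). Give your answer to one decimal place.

65.1

Lung and chest wall are elastances in series: 1/Crs = 1/CL + 1/Ccw.
1/Crs = 1/95 + 1/207 = 0.01536.
Crs = 65.104 mL/cmH2O.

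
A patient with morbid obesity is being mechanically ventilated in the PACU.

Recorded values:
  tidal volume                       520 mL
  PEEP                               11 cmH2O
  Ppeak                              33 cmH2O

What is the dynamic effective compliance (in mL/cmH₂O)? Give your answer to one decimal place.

Dynamic compliance = Vt / (PIP − PEEP) = 520 / (33 − 11) = 520 / 22.0 = 23.636 mL/cmH2O.

23.6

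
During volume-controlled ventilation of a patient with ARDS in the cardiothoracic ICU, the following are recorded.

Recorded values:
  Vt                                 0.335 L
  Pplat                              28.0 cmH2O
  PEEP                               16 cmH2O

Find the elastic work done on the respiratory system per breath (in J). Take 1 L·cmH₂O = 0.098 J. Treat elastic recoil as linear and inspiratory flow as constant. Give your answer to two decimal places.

0.20

Elastic work ≈ ½ × (Pplat − PEEP) × Vt = 0.5 × (28.0 − 16) × 0.335 L = 0.5 × 12.0 × 0.335 = 2.01 L·cmH2O.
× 0.098 J/(L·cmH2O) → 0.197 J.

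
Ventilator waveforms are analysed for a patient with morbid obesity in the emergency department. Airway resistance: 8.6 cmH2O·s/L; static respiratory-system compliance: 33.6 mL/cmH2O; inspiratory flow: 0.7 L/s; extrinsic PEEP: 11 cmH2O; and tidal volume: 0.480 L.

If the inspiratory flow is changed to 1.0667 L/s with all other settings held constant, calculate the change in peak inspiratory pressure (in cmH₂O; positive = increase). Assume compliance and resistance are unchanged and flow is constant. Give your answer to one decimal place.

PIP = Vt/C + R·V̇ + PEEP (constant-flow equation of motion).
Only the resistive term changes: ΔPIP = R × ΔV̇ = 8.6 × (1.0667 − 0.7) = 8.6 × 0.3667 = 3.154 cmH2O.

3.2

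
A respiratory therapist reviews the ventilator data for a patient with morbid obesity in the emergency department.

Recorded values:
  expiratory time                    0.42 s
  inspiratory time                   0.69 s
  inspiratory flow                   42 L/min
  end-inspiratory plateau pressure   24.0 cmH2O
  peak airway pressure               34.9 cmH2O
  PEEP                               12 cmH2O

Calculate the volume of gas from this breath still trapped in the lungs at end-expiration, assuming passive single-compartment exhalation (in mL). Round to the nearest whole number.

247

Flow: 42 L/min ÷ 60 = 0.7 L/s.
Vt = flow × Ti = 0.7 L/s × 0.69 s × 1000 mL/L = 483.0 mL.
R = (PIP − Pplat)/V̇ = (34.9 − 24.0) / 0.7 = 10.9/0.7 = 15.571 cmH2O·s/L.
C = Vt/(Pplat − PEEP) = 483.0 / (24.0 − 12) = 483.0/12.0 = 40.25 mL/cmH2O.
τ = R × C = 15.571 × 0.04025 L/cmH2O = 0.6267 s.
Fraction remaining = e^(−Te/τ) = e^(−0.42/0.6267) = 0.5116.
Trapped volume = 483.0 × 0.5116 = 247.1 mL.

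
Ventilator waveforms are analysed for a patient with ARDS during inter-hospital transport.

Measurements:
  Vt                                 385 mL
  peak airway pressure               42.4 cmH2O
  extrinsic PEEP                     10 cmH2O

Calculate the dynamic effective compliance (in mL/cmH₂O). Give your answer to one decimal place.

11.9

Dynamic compliance = Vt / (PIP − PEEP) = 385 / (42.4 − 10) = 385 / 32.4 = 11.883 mL/cmH2O.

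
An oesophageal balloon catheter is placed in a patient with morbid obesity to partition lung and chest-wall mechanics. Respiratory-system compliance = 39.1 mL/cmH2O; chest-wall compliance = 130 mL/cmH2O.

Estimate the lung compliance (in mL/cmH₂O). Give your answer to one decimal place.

55.9

1/CL = 1/Crs − 1/Ccw.
1/CL = 1/39.1 − 1/130 = 0.01788.
CL = 55.928 mL/cmH2O.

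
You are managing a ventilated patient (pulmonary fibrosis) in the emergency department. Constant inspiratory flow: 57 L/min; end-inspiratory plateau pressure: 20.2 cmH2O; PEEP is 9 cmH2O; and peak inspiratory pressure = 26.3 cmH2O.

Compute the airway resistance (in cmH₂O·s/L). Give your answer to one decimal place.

Flow: 57 L/min ÷ 60 = 0.95 L/s.
Raw = (PIP − Pplat) / flow = (26.3 − 20.2) / 0.95 = 6.1 / 0.95 = 6.421 cmH2O·s/L.

6.4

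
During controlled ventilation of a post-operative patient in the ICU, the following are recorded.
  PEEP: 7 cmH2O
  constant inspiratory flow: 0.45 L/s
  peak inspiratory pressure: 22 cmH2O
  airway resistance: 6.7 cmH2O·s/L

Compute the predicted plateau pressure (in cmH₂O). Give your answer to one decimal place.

Pplat = PIP − Raw × flow = 22 − 6.7 × 0.45 = 22 − 3.015 = 18.985 cmH2O.

19.0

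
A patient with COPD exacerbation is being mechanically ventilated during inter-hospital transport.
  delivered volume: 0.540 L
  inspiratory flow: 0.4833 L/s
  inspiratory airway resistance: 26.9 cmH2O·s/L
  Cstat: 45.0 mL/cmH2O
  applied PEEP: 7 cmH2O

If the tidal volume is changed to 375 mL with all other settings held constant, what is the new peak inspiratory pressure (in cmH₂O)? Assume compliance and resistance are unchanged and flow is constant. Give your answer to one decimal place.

PIP = Vt/C + R·V̇ + PEEP (constant-flow equation of motion).
Only the elastic term changes: ΔPIP = ΔVt / C = (375 − 540) / 45.0 = -3.667 cmH2O.
Original PIP = 540/45.0 + 26.9×0.4833 + 7 = 32.001 cmH2O; new PIP = 32.001 + (-3.667) = 28.334 cmH2O.

28.3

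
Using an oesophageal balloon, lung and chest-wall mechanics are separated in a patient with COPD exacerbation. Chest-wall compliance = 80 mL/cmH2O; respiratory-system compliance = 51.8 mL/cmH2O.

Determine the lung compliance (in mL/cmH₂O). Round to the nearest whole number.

1/CL = 1/Crs − 1/Ccw.
1/CL = 1/51.8 − 1/80 = 0.006805.
CL = 146.95 mL/cmH2O.

147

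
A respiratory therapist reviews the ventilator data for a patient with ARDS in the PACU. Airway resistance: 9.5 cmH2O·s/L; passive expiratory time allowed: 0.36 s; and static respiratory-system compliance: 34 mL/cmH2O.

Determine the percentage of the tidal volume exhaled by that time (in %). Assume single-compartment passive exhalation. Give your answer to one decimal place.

τ = R × C = 9.5 × 34 mL/cmH2O = 9.5 × 0.034 L/cmH2O = 0.323 s.
Passive exhalation: V(t)/V₀ = e^(−t/τ) = e^(−0.36/0.323) = 0.3281.
Fraction exhaled = 1 − 0.3281 = 0.6719 → 67.19%.

67.2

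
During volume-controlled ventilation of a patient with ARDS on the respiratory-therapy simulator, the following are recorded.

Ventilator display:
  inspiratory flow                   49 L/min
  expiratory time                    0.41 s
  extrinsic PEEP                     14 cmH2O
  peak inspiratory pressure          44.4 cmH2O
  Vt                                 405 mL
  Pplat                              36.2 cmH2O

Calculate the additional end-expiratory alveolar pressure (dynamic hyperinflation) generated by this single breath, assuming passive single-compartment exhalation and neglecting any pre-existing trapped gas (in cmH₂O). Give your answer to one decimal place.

Flow: 49 L/min ÷ 60 = 0.8167 L/s.
R = (PIP − Pplat)/V̇ = (44.4 − 36.2) / 0.8167 = 8.2/0.8167 = 10.04 cmH2O·s/L.
C = Vt/(Pplat − PEEP) = 405.0 / (36.2 − 14) = 405.0/22.2 = 18.243 mL/cmH2O.
τ = R × C = 10.04 × 0.01824 L/cmH2O = 0.1831 s.
Fraction remaining = e^(−Te/τ) = e^(−0.41/0.1831) = 0.1065; trapped volume = 405.0 × 0.1065 = 43.133 mL.
Additional alveolar pressure from trapping ≈ V_trapped / C = 43.133 / 18.243 = 2.364 cmH2O.

2.4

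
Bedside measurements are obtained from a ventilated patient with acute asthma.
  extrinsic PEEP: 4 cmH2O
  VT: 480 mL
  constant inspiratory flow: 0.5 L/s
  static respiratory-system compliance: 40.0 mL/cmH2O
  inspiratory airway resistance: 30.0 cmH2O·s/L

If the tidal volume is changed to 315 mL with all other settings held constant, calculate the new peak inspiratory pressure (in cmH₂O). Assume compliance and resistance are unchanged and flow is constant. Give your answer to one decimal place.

26.9

PIP = Vt/C + R·V̇ + PEEP (constant-flow equation of motion).
Only the elastic term changes: ΔPIP = ΔVt / C = (315 − 480) / 40.0 = -4.125 cmH2O.
Original PIP = 480/40.0 + 30.0×0.5 + 4 = 31.0 cmH2O; new PIP = 31.0 + (-4.125) = 26.875 cmH2O.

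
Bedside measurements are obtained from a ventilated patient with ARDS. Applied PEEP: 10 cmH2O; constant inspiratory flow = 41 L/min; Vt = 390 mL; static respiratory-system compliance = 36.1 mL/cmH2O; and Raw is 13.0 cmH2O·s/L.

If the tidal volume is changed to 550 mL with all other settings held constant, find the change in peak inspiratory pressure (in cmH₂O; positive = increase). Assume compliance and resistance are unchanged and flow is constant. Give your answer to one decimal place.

4.4

PIP = Vt/C + R·V̇ + PEEP (constant-flow equation of motion).
Only the elastic term changes: ΔPIP = ΔVt / C = (550 − 390) / 36.1 = 4.432 cmH2O.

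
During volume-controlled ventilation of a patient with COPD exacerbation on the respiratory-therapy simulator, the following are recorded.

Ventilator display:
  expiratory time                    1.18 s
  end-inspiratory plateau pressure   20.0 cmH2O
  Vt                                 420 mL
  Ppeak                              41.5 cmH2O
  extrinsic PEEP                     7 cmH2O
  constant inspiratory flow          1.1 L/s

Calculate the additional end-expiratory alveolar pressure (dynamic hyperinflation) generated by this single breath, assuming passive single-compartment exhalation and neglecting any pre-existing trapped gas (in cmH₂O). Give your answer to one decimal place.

2.0

R = (PIP − Pplat)/V̇ = (41.5 − 20.0) / 1.1 = 21.5/1.1 = 19.545 cmH2O·s/L.
C = Vt/(Pplat − PEEP) = 420.0 / (20.0 − 7) = 420.0/13.0 = 32.308 mL/cmH2O.
τ = R × C = 19.545 × 0.03231 L/cmH2O = 0.6315 s.
Fraction remaining = e^(−Te/τ) = e^(−1.18/0.6315) = 0.1543; trapped volume = 420.0 × 0.1543 = 64.806 mL.
Additional alveolar pressure from trapping ≈ V_trapped / C = 64.806 / 32.308 = 2.006 cmH2O.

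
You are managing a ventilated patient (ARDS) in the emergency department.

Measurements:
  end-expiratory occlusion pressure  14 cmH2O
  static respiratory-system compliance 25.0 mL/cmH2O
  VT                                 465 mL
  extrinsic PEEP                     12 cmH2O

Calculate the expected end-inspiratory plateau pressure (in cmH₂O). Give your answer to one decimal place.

32.6

End-expiratory occlusion gives total PEEP = 14 cmH2O (intrinsic PEEP = 14 − 12 = 2). Use total PEEP for the elastic gradient.
Pplat = PEEPtotal + Vt / Cstat = 14 + 465 / 25.0 = 14 + 18.6 = 32.6 cmH2O.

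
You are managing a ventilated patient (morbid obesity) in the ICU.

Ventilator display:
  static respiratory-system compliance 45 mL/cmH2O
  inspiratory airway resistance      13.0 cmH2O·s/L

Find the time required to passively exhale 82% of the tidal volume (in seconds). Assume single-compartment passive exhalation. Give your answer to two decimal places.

1.00

τ = R × C = 13.0 × 45 mL/cmH2O = 13.0 × 0.045 L/cmH2O = 0.585 s.
Exhaled fraction f = 1 − e^(−t/τ) → t = −τ·ln(1 − f) = −0.585·ln(0.18) = 1.003 s.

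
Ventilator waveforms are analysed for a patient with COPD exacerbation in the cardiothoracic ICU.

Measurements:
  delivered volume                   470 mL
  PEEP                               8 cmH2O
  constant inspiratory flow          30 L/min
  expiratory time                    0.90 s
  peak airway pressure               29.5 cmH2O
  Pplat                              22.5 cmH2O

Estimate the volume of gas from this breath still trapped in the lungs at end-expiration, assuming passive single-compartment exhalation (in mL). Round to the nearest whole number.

65

Flow: 30 L/min ÷ 60 = 0.5 L/s.
R = (PIP − Pplat)/V̇ = (29.5 − 22.5) / 0.5 = 7.0/0.5 = 14.0 cmH2O·s/L.
C = Vt/(Pplat − PEEP) = 470.0 / (22.5 − 8) = 470.0/14.5 = 32.414 mL/cmH2O.
τ = R × C = 14.0 × 0.03241 L/cmH2O = 0.4537 s.
Fraction remaining = e^(−Te/τ) = e^(−0.90/0.4537) = 0.1376.
Trapped volume = 470.0 × 0.1376 = 64.672 mL.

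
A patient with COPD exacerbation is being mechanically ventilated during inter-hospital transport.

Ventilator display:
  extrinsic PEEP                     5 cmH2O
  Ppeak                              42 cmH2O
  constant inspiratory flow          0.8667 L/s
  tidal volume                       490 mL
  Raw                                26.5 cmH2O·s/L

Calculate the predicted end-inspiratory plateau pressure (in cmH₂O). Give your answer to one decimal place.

Pplat = PIP − Raw × flow = 42 − 26.5 × 0.8667 = 42 − 22.968 = 19.032 cmH2O.

19.0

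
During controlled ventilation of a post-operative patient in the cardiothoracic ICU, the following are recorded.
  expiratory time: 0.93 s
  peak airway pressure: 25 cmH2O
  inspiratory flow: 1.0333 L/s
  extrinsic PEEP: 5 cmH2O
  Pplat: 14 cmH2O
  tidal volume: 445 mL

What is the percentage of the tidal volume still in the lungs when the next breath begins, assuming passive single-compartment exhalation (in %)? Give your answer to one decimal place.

R = (PIP − Pplat)/V̇ = (25 − 14) / 1.0333 = 11.0/1.0333 = 10.646 cmH2O·s/L.
C = Vt/(Pplat − PEEP) = 445.0 / (14 − 5) = 445.0/9.0 = 49.444 mL/cmH2O.
τ = R × C = 10.646 × 0.04944 L/cmH2O = 0.5263 s.
Fraction remaining at end-expiration = e^(−Te/τ) = e^(−0.93/0.5263) = 0.1708 → 17.08%.

17.1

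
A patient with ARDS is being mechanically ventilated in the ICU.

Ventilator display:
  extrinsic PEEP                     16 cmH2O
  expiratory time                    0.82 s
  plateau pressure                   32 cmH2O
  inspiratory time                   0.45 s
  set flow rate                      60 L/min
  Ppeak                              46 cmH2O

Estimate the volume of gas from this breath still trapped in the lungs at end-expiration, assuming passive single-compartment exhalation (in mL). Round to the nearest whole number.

Flow: 60 L/min ÷ 60 = 1 L/s.
Vt = flow × Ti = 1 L/s × 0.45 s × 1000 mL/L = 450.0 mL.
R = (PIP − Pplat)/V̇ = (46 − 32) / 1 = 14.0/1 = 14.0 cmH2O·s/L.
C = Vt/(Pplat − PEEP) = 450.0 / (32 − 16) = 450.0/16.0 = 28.125 mL/cmH2O.
τ = R × C = 14.0 × 0.02813 L/cmH2O = 0.3938 s.
Fraction remaining = e^(−Te/τ) = e^(−0.82/0.3938) = 0.1246.
Trapped volume = 450.0 × 0.1246 = 56.07 mL.

56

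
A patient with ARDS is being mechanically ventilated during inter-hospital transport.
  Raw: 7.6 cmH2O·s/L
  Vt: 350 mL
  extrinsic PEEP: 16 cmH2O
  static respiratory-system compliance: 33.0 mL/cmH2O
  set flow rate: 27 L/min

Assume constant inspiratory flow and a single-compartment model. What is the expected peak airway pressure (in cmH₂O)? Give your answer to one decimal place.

30.0

Flow: 27 L/min ÷ 60 = 0.45 L/s.
Equation of motion (constant flow): PIP = Vt/C + R·V̇ + PEEP.
PIP = 350/33.0 + 7.6×0.45 + 16 = 10.606 + 3.42 + 16 = 30.026 cmH2O.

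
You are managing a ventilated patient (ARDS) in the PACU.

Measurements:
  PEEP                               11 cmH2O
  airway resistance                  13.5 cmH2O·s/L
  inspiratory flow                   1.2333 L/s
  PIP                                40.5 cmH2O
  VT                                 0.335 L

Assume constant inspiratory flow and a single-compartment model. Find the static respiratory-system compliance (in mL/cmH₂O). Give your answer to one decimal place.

26.1

Equation of motion (constant flow): PIP = Vt/C + R·V̇ + PEEP.
Vt/C = PIP − R·V̇ − PEEP = 40.5 − 13.5×1.2333 − 11 = 40.5 − 16.65 − 11 = 12.85 cmH2O.
C = Vt / 12.85 = 335 / 12.85 = 26.07 mL/cmH2O.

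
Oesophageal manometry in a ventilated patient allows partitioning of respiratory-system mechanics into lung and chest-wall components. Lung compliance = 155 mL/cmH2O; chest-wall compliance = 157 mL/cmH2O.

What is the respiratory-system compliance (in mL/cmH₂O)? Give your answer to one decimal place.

Lung and chest wall are elastances in series: 1/Crs = 1/CL + 1/Ccw.
1/Crs = 1/155 + 1/157 = 0.01282.
Crs = 78.003 mL/cmH2O.

78.0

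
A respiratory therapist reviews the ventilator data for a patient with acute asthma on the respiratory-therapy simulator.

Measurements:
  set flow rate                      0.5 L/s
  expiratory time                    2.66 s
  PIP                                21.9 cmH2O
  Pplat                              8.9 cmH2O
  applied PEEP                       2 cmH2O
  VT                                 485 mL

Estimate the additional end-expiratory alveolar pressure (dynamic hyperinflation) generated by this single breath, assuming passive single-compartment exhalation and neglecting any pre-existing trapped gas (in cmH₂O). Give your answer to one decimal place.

R = (PIP − Pplat)/V̇ = (21.9 − 8.9) / 0.5 = 13.0/0.5 = 26.0 cmH2O·s/L.
C = Vt/(Pplat − PEEP) = 485.0 / (8.9 − 2) = 485.0/6.9 = 70.29 mL/cmH2O.
τ = R × C = 26.0 × 0.07029 L/cmH2O = 1.828 s.
Fraction remaining = e^(−Te/τ) = e^(−2.66/1.828) = 0.2334; trapped volume = 485.0 × 0.2334 = 113.2 mL.
Additional alveolar pressure from trapping ≈ V_trapped / C = 113.2 / 70.29 = 1.61 cmH2O.

1.6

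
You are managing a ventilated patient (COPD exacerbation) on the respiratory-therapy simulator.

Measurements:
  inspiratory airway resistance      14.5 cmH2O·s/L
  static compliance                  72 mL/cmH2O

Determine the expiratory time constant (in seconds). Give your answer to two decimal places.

τ = R × C = 14.5 × 72 mL/cmH2O = 14.5 × 0.072 L/cmH2O = 1.044 s.

1.04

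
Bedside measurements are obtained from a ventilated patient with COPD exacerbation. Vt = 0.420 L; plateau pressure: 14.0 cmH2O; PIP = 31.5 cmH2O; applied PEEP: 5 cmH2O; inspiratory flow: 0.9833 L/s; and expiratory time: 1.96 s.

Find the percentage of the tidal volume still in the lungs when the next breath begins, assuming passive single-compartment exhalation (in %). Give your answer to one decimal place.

9.4

R = (PIP − Pplat)/V̇ = (31.5 − 14.0) / 0.9833 = 17.5/0.9833 = 17.797 cmH2O·s/L.
C = Vt/(Pplat − PEEP) = 420.0 / (14.0 − 5) = 420.0/9.0 = 46.667 mL/cmH2O.
τ = R × C = 17.797 × 0.04667 L/cmH2O = 0.8306 s.
Fraction remaining at end-expiration = e^(−Te/τ) = e^(−1.96/0.8306) = 0.09444 → 9.444%.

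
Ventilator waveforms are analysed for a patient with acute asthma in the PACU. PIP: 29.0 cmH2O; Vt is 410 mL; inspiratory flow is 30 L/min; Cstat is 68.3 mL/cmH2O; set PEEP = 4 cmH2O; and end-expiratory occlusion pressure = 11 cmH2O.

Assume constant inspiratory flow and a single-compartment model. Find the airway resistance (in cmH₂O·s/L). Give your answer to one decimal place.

24.0

Flow: 30 L/min ÷ 60 = 0.5 L/s.
Total PEEP = 11 cmH2O (set 4 + intrinsic 7); this is the baseline alveolar pressure.
Equation of motion (constant flow): PIP = Vt/C + R·V̇ + PEEP.
R·V̇ = PIP − Vt/C − PEEP = 29.0 − 410/68.3 − 11 = 29.0 − 6.003 − 11 = 11.997 cmH2O.
R = 11.997 / 0.5 = 23.994 cmH2O·s/L.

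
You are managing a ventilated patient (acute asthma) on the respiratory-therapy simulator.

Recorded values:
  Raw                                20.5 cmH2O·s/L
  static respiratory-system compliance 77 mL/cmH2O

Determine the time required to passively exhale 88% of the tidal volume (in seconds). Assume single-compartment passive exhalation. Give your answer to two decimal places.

3.35

τ = R × C = 20.5 × 77 mL/cmH2O = 20.5 × 0.077 L/cmH2O = 1.579 s.
Exhaled fraction f = 1 − e^(−t/τ) → t = −τ·ln(1 − f) = −1.579·ln(0.12) = 3.348 s.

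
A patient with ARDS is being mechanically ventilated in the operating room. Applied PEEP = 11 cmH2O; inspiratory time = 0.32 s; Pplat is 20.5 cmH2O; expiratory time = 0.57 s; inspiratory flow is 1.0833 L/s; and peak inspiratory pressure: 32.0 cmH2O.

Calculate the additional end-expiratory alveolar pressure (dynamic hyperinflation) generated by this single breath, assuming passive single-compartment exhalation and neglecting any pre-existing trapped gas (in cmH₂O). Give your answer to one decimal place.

2.2

Vt = flow × Ti = 1.0833 L/s × 0.32 s × 1000 mL/L = 346.66 mL.
R = (PIP − Pplat)/V̇ = (32.0 − 20.5) / 1.0833 = 11.5/1.0833 = 10.616 cmH2O·s/L.
C = Vt/(Pplat − PEEP) = 346.66 / (20.5 − 11) = 346.66/9.5 = 36.491 mL/cmH2O.
τ = R × C = 10.616 × 0.03649 L/cmH2O = 0.3874 s.
Fraction remaining = e^(−Te/τ) = e^(−0.57/0.3874) = 0.2296; trapped volume = 346.66 × 0.2296 = 79.593 mL.
Additional alveolar pressure from trapping ≈ V_trapped / C = 79.593 / 36.491 = 2.181 cmH2O.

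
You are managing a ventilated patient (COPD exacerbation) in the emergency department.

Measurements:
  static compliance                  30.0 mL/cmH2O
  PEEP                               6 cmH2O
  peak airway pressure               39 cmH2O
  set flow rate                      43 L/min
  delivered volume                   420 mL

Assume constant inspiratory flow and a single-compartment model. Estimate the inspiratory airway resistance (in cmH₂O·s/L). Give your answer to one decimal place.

26.5

Flow: 43 L/min ÷ 60 = 0.7167 L/s.
Equation of motion (constant flow): PIP = Vt/C + R·V̇ + PEEP.
R·V̇ = PIP − Vt/C − PEEP = 39 − 420/30.0 − 6 = 39 − 14.0 − 6 = 19.0 cmH2O.
R = 19.0 / 0.7167 = 26.51 cmH2O·s/L.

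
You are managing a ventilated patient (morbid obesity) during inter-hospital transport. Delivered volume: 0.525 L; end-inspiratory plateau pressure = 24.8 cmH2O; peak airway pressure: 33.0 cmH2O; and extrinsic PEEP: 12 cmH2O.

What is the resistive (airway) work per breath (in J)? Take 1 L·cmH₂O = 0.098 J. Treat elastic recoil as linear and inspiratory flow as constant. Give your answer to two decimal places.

0.42

With constant inspiratory flow the resistive pressure is constant at PIP − Pplat = 33.0 − 24.8 = 8.2 cmH2O, so resistive work = 8.2 × 0.525 = 4.305 L·cmH2O.
× 0.098 J/(L·cmH2O) → 0.4219 J.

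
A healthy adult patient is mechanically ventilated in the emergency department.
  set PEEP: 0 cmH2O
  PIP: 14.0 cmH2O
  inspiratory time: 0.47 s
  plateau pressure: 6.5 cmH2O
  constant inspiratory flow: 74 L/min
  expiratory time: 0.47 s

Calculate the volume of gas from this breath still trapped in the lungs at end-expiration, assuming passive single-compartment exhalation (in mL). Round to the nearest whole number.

Flow: 74 L/min ÷ 60 = 1.2333 L/s.
Vt = flow × Ti = 1.2333 L/s × 0.47 s × 1000 mL/L = 579.65 mL.
R = (PIP − Pplat)/V̇ = (14.0 − 6.5) / 1.2333 = 7.5/1.2333 = 6.081 cmH2O·s/L.
C = Vt/(Pplat − PEEP) = 579.65 / (6.5 − 0) = 579.65/6.5 = 89.177 mL/cmH2O.
τ = R × C = 6.081 × 0.08918 L/cmH2O = 0.5423 s.
Fraction remaining = e^(−Te/τ) = e^(−0.47/0.5423) = 0.4203.
Trapped volume = 579.65 × 0.4203 = 243.63 mL.

244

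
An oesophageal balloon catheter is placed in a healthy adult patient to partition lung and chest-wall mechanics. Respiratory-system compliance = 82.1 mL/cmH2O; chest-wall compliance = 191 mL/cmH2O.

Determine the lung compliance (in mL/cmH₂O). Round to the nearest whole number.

1/CL = 1/Crs − 1/Ccw.
1/CL = 1/82.1 − 1/191 = 0.006945.
CL = 143.99 mL/cmH2O.

144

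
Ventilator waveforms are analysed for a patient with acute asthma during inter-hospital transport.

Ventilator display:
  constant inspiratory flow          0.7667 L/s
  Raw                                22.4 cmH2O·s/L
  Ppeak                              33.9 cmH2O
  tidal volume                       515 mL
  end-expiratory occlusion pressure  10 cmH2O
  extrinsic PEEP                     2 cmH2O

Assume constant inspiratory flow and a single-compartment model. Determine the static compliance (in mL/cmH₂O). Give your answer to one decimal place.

Total PEEP = 10 cmH2O (set 2 + intrinsic 8); this is the baseline alveolar pressure.
Equation of motion (constant flow): PIP = Vt/C + R·V̇ + PEEP.
Vt/C = PIP − R·V̇ − PEEP = 33.9 − 22.4×0.7667 − 10 = 33.9 − 17.174 − 10 = 6.726 cmH2O.
C = Vt / 6.726 = 515 / 6.726 = 76.569 mL/cmH2O.

76.6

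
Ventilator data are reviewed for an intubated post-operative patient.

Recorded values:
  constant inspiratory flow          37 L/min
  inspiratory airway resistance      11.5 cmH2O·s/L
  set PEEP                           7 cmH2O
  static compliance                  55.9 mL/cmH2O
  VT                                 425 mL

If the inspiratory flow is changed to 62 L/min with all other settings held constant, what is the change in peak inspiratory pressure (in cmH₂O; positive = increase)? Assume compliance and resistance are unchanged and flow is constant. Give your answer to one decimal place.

4.8

Flow: 37 L/min ÷ 60 = 0.6167 L/s.
New flow: 62 L/min ÷ 60 = 1.0333 L/s.
PIP = Vt/C + R·V̇ + PEEP (constant-flow equation of motion).
Only the resistive term changes: ΔPIP = R × ΔV̇ = 11.5 × (1.0333 − 0.6167) = 11.5 × 0.4166 = 4.791 cmH2O.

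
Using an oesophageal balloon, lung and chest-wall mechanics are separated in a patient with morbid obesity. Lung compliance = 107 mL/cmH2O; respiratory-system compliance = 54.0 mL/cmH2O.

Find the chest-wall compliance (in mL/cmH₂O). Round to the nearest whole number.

1/Ccw = 1/Crs − 1/CL.
1/Ccw = 1/54.0 − 1/107 = 0.009173.
Ccw = 109.02 mL/cmH2O.

109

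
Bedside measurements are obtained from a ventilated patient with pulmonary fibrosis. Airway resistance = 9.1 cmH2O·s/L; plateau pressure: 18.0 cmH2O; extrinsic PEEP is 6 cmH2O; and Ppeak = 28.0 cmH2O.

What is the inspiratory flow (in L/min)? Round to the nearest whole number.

flow = (PIP − Pplat) / Raw = (28.0 − 18.0) / 9.1 = 1.099 L/s × 60 = 65.94 L/min.

66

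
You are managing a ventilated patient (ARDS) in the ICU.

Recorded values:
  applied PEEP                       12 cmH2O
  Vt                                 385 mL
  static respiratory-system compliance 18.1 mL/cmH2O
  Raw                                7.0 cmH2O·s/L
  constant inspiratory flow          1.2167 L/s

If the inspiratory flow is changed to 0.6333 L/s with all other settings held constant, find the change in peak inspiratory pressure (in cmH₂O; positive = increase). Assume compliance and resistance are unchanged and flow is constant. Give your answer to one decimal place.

PIP = Vt/C + R·V̇ + PEEP (constant-flow equation of motion).
Only the resistive term changes: ΔPIP = R × ΔV̇ = 7.0 × (0.6333 − 1.2167) = 7.0 × -0.5834 = -4.084 cmH2O.

-4.1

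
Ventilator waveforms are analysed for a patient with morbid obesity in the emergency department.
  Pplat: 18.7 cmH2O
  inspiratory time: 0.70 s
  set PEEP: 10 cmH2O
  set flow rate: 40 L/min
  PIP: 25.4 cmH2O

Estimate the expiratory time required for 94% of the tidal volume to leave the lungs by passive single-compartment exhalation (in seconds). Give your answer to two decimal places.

1.52

Flow: 40 L/min ÷ 60 = 0.6667 L/s.
Vt = flow × Ti = 0.6667 L/s × 0.70 s × 1000 mL/L = 466.69 mL.
R = (PIP − Pplat)/V̇ = (25.4 − 18.7) / 0.6667 = 6.7/0.6667 = 10.049 cmH2O·s/L.
C = Vt/(Pplat − PEEP) = 466.69 / (18.7 − 10) = 466.69/8.7 = 53.643 mL/cmH2O.
τ = R × C = 10.049 × 0.05364 L/cmH2O = 0.539 s.
t = −τ·ln(1 − 0.94) = −0.539·ln(0.06) = 1.516 s.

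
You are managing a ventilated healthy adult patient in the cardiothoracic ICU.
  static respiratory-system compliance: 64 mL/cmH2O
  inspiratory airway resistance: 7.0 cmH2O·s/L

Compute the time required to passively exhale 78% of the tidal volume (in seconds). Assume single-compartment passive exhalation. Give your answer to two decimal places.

τ = R × C = 7.0 × 64 mL/cmH2O = 7.0 × 0.064 L/cmH2O = 0.448 s.
Exhaled fraction f = 1 − e^(−t/τ) → t = −τ·ln(1 − f) = −0.448·ln(0.22) = 0.6783 s.

0.68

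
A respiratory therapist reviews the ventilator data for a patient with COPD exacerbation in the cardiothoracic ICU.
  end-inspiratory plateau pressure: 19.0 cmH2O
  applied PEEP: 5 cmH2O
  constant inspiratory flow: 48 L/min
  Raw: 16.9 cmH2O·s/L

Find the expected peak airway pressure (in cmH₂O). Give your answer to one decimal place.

Flow: 48 L/min ÷ 60 = 0.8 L/s.
PIP = Pplat + Raw × flow = 19.0 + 16.9 × 0.8 = 19.0 + 13.52 = 32.52 cmH2O.

32.5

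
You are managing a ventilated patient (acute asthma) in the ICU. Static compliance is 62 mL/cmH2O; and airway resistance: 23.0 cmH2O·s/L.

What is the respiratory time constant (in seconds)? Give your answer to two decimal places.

1.43

τ = R × C = 23.0 × 62 mL/cmH2O = 23.0 × 0.062 L/cmH2O = 1.426 s.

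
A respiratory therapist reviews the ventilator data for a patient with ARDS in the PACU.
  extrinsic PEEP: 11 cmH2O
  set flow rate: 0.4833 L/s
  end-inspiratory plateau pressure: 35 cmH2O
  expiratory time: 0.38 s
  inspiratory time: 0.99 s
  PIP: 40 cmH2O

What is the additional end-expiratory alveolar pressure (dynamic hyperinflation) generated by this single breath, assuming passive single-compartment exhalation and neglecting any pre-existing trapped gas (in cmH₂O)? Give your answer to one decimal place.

3.8

Vt = flow × Ti = 0.4833 L/s × 0.99 s × 1000 mL/L = 478.47 mL.
R = (PIP − Pplat)/V̇ = (40 − 35) / 0.4833 = 5.0/0.4833 = 10.346 cmH2O·s/L.
C = Vt/(Pplat − PEEP) = 478.47 / (35 − 11) = 478.47/24.0 = 19.936 mL/cmH2O.
τ = R × C = 10.346 × 0.01994 L/cmH2O = 0.2063 s.
Fraction remaining = e^(−Te/τ) = e^(−0.38/0.2063) = 0.1585; trapped volume = 478.47 × 0.1585 = 75.837 mL.
Additional alveolar pressure from trapping ≈ V_trapped / C = 75.837 / 19.936 = 3.804 cmH2O.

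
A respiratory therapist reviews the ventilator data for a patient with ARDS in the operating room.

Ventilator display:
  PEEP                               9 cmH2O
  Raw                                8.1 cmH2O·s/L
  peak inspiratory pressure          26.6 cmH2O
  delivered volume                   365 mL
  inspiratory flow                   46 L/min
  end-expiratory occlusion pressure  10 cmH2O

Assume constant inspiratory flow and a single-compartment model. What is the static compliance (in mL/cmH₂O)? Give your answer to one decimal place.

Flow: 46 L/min ÷ 60 = 0.7667 L/s.
Total PEEP = 10 cmH2O (set 9 + intrinsic 1); this is the baseline alveolar pressure.
Equation of motion (constant flow): PIP = Vt/C + R·V̇ + PEEP.
Vt/C = PIP − R·V̇ − PEEP = 26.6 − 8.1×0.7667 − 10 = 26.6 − 6.21 − 10 = 10.39 cmH2O.
C = Vt / 10.39 = 365 / 10.39 = 35.13 mL/cmH2O.

35.1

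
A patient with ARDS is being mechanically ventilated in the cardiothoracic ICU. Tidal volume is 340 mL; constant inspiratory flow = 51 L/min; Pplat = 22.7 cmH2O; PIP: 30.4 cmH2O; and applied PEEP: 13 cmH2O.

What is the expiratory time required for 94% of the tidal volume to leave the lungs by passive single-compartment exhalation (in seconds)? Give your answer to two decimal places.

0.89

Flow: 51 L/min ÷ 60 = 0.85 L/s.
R = (PIP − Pplat)/V̇ = (30.4 − 22.7) / 0.85 = 7.7/0.85 = 9.059 cmH2O·s/L.
C = Vt/(Pplat − PEEP) = 340.0 / (22.7 − 13) = 340.0/9.7 = 35.052 mL/cmH2O.
τ = R × C = 9.059 × 0.03505 L/cmH2O = 0.3175 s.
t = −τ·ln(1 − 0.94) = −0.3175·ln(0.06) = 0.8933 s.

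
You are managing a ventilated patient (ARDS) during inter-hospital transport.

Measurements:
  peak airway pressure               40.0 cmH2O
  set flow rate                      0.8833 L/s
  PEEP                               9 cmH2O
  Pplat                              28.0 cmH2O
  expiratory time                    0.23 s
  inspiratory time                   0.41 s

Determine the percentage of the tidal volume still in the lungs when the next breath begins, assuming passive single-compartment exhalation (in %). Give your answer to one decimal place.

Vt = flow × Ti = 0.8833 L/s × 0.41 s × 1000 mL/L = 362.15 mL.
R = (PIP − Pplat)/V̇ = (40.0 − 28.0) / 0.8833 = 12.0/0.8833 = 13.585 cmH2O·s/L.
C = Vt/(Pplat − PEEP) = 362.15 / (28.0 − 9) = 362.15/19.0 = 19.061 mL/cmH2O.
τ = R × C = 13.585 × 0.01906 L/cmH2O = 0.2589 s.
Fraction remaining at end-expiration = e^(−Te/τ) = e^(−0.23/0.2589) = 0.4113 → 41.13%.

41.1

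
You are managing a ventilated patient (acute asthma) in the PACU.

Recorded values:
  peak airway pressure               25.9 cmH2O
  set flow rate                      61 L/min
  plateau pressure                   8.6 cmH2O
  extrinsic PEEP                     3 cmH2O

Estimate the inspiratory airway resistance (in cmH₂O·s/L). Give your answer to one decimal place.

Flow: 61 L/min ÷ 60 = 1.0167 L/s.
Raw = (PIP − Pplat) / flow = (25.9 − 8.6) / 1.0167 = 17.3 / 1.0167 = 17.016 cmH2O·s/L.

17.0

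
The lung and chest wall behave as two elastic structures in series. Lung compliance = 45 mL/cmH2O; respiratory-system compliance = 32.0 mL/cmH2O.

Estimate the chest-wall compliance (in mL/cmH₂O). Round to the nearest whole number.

111

1/Ccw = 1/Crs − 1/CL.
1/Ccw = 1/32.0 − 1/45 = 0.009028.
Ccw = 110.77 mL/cmH2O.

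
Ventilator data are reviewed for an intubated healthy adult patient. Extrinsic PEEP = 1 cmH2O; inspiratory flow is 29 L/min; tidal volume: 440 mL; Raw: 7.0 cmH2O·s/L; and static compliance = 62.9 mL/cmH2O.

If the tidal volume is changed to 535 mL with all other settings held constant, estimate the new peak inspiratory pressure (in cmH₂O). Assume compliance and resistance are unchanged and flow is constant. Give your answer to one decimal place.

Flow: 29 L/min ÷ 60 = 0.4833 L/s.
PIP = Vt/C + R·V̇ + PEEP (constant-flow equation of motion).
Only the elastic term changes: ΔPIP = ΔVt / C = (535 − 440) / 62.9 = 1.51 cmH2O.
Original PIP = 440/62.9 + 7.0×0.4833 + 1 = 11.378 cmH2O; new PIP = 11.378 + (1.51) = 12.888 cmH2O.

12.9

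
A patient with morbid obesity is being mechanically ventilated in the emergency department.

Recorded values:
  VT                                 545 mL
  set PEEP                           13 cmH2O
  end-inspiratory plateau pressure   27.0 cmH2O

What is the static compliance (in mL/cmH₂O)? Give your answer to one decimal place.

38.9

Cstat = Vt / (Pplat − PEEP) = 545 / (27.0 − 13) = 545 / 14.0 = 38.929 mL/cmH2O.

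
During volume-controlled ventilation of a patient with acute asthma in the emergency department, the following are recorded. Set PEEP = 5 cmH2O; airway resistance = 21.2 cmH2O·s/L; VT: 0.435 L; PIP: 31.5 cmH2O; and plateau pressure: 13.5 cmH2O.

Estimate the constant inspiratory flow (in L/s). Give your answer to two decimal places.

flow = (PIP − Pplat) / Raw = 18.0 / 21.2 = 0.8491 L/s.

0.85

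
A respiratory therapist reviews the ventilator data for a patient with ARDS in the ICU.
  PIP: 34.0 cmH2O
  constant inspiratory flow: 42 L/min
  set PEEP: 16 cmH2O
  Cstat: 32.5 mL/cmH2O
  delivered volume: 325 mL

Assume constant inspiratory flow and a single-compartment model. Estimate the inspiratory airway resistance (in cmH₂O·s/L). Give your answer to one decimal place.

Flow: 42 L/min ÷ 60 = 0.7 L/s.
Equation of motion (constant flow): PIP = Vt/C + R·V̇ + PEEP.
R·V̇ = PIP − Vt/C − PEEP = 34.0 − 325/32.5 − 16 = 34.0 − 10.0 − 16 = 8.0 cmH2O.
R = 8.0 / 0.7 = 11.429 cmH2O·s/L.

11.4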